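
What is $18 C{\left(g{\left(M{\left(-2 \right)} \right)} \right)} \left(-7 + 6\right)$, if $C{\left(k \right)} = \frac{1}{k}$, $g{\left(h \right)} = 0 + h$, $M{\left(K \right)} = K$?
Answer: $9$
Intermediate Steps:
$g{\left(h \right)} = h$
$18 C{\left(g{\left(M{\left(-2 \right)} \right)} \right)} \left(-7 + 6\right) = \frac{18}{-2} \left(-7 + 6\right) = 18 \left(- \frac{1}{2}\right) \left(-1\right) = \left(-9\right) \left(-1\right) = 9$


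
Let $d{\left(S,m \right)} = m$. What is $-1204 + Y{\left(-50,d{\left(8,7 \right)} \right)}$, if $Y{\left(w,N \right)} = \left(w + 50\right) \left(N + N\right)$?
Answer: $-1204$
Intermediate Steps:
$Y{\left(w,N \right)} = 2 N \left(50 + w\right)$ ($Y{\left(w,N \right)} = \left(50 + w\right) 2 N = 2 N \left(50 + w\right)$)
$-1204 + Y{\left(-50,d{\left(8,7 \right)} \right)} = -1204 + 2 \cdot 7 \left(50 - 50\right) = -1204 + 2 \cdot 7 \cdot 0 = -1204 + 0 = -1204$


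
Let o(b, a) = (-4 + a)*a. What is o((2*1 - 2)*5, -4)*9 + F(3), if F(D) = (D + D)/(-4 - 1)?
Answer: 1434/5 ≈ 286.80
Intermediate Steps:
F(D) = -2*D/5 (F(D) = (2*D)/(-5) = (2*D)*(-⅕) = -2*D/5)
o(b, a) = a*(-4 + a)
o((2*1 - 2)*5, -4)*9 + F(3) = -4*(-4 - 4)*9 - ⅖*3 = -4*(-8)*9 - 6/5 = 32*9 - 6/5 = 288 - 6/5 = 1434/5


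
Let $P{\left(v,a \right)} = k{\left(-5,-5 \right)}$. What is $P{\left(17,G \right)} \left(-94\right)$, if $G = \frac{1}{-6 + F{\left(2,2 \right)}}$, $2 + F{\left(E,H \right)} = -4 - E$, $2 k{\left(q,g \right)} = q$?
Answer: $235$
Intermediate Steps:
$k{\left(q,g \right)} = \frac{q}{2}$
$F{\left(E,H \right)} = -6 - E$ ($F{\left(E,H \right)} = -2 - \left(4 + E\right) = -6 - E$)
$G = - \frac{1}{14}$ ($G = \frac{1}{-6 - 8} = \frac{1}{-14} = - \frac{1}{14} \approx -0.071429$)
$P{\left(v,a \right)} = - \frac{5}{2}$ ($P{\left(v,a \right)} = \frac{1}{2} \left(-5\right) = - \frac{5}{2}$)
$P{\left(17,G \right)} \left(-94\right) = \left(- \frac{5}{2}\right) \left(-94\right) = 235$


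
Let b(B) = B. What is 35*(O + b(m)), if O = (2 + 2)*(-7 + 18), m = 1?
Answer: 1575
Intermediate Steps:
O = 44 (O = 4*11 = 44)
35*(O + b(m)) = 35*(44 + 1) = 35*45 = 1575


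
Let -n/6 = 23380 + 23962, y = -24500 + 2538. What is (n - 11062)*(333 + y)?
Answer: 6383020706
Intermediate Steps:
y = -21962
n = -284052 (n = -6*(23380 + 23962) = -6*47342 = -284052)
(n - 11062)*(333 + y) = (-284052 - 11062)*(333 - 21962) = -295114*(-21629) = 6383020706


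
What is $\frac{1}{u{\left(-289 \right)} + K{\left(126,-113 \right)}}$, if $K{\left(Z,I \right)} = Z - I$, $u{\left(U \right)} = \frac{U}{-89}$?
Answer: $\frac{89}{21560} \approx 0.004128$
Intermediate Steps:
$u{\left(U \right)} = - \frac{U}{89}$ ($u{\left(U \right)} = U \left(- \frac{1}{89}\right) = - \frac{U}{89}$)
$\frac{1}{u{\left(-289 \right)} + K{\left(126,-113 \right)}} = \frac{1}{\left(- \frac{1}{89}\right) \left(-289\right) + \left(126 - -113\right)} = \frac{1}{\frac{289}{89} + \left(126 + 113\right)} = \frac{1}{\frac{289}{89} + 239} = \frac{1}{\frac{21560}{89}} = \frac{89}{21560}$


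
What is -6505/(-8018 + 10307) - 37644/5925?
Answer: -41569747/4520775 ≈ -9.1953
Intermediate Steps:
-6505/(-8018 + 10307) - 37644/5925 = -6505/2289 - 37644*1/5925 = -6505*1/2289 - 12548/1975 = -6505/2289 - 12548/1975 = -41569747/4520775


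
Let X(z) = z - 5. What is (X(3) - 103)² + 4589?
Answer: 15614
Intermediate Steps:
X(z) = -5 + z
(X(3) - 103)² + 4589 = ((-5 + 3) - 103)² + 4589 = (-2 - 103)² + 4589 = (-105)² + 4589 = 11025 + 4589 = 15614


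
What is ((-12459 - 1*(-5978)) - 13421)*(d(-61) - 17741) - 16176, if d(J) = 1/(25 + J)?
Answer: 2118394553/6 ≈ 3.5307e+8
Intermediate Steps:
((-12459 - 1*(-5978)) - 13421)*(d(-61) - 17741) - 16176 = ((-12459 - 1*(-5978)) - 13421)*(1/(25 - 61) - 17741) - 16176 = ((-12459 + 5978) - 13421)*(1/(-36) - 17741) - 16176 = (-6481 - 13421)*(-1/36 - 17741) - 16176 = -19902*(-638677/36) - 16176 = 2118491609/6 - 16176 = 2118394553/6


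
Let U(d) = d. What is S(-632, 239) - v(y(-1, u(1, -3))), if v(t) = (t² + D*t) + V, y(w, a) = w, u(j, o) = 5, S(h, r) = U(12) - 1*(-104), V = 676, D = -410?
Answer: -971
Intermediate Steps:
S(h, r) = 116 (S(h, r) = 12 - 1*(-104) = 12 + 104 = 116)
v(t) = 676 + t² - 410*t (v(t) = (t² - 410*t) + 676 = 676 + t² - 410*t)
S(-632, 239) - v(y(-1, u(1, -3))) = 116 - (676 + (-1)² - 410*(-1)) = 116 - (676 + 1 + 410) = 116 - 1*1087 = 116 - 1087 = -971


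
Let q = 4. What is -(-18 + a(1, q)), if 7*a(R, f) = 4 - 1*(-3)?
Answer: 17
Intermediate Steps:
a(R, f) = 1 (a(R, f) = (4 - 1*(-3))/7 = (4 + 3)/7 = (1/7)*7 = 1)
-(-18 + a(1, q)) = -(-18 + 1) = -1*(-17) = 17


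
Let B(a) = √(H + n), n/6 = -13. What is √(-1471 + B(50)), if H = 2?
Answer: √(-1471 + 2*I*√19) ≈ 0.1137 + 38.354*I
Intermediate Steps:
n = -78 (n = 6*(-13) = -78)
B(a) = 2*I*√19 (B(a) = √(2 - 78) = √(-76) = 2*I*√19)
√(-1471 + B(50)) = √(-1471 + 2*I*√19)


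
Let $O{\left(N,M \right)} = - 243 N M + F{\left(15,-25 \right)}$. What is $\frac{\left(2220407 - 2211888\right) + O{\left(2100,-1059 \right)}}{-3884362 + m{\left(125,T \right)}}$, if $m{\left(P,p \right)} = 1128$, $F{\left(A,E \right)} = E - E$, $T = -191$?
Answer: $- \frac{540416219}{3883234} \approx -139.17$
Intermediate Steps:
$F{\left(A,E \right)} = 0$
$O{\left(N,M \right)} = - 243 M N$ ($O{\left(N,M \right)} = - 243 N M + 0 = - 243 M N + 0 = - 243 M N$)
$\frac{\left(2220407 - 2211888\right) + O{\left(2100,-1059 \right)}}{-3884362 + m{\left(125,T \right)}} = \frac{\left(2220407 - 2211888\right) - \left(-257337\right) 2100}{-3884362 + 1128} = \frac{\left(2220407 - 2211888\right) + 540407700}{-3883234} = \left(8519 + 540407700\right) \left(- \frac{1}{3883234}\right) = 540416219 \left(- \frac{1}{3883234}\right) = - \frac{540416219}{3883234}$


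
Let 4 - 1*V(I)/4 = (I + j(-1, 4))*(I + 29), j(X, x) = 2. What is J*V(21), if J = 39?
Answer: -178776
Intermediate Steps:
V(I) = 16 - 4*(2 + I)*(29 + I) (V(I) = 16 - 4*(I + 2)*(I + 29) = 16 - 4*(2 + I)*(29 + I))
J*V(21) = 39*(-216 - 124*21 - 4*21²) = 39*(-216 - 2604 - 4*441) = 39*(-216 - 2604 - 1764) = 39*(-4584) = -178776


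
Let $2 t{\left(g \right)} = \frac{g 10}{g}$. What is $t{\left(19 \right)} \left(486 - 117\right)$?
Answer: $1845$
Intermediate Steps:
$t{\left(g \right)} = 5$ ($t{\left(g \right)} = \frac{g 10 \frac{1}{g}}{2} = \frac{10 g \frac{1}{g}}{2} = \frac{1}{2} \cdot 10 = 5$)
$t{\left(19 \right)} \left(486 - 117\right) = 5 \left(486 - 117\right) = 5 \cdot 369 = 1845$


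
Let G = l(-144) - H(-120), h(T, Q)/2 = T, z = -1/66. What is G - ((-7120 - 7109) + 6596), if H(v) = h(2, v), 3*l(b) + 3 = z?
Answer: 1510343/198 ≈ 7628.0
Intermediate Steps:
z = -1/66 (z = -1*1/66 = -1/66 ≈ -0.015152)
h(T, Q) = 2*T
l(b) = -199/198 (l(b) = -1 + (⅓)*(-1/66) = -1 - 1/198 = -199/198)
H(v) = 4 (H(v) = 2*2 = 4)
G = -991/198 (G = -199/198 - 1*4 = -199/198 - 4 = -991/198 ≈ -5.0051)
G - ((-7120 - 7109) + 6596) = -991/198 - ((-7120 - 7109) + 6596) = -991/198 - (-14229 + 6596) = -991/198 - 1*(-7633) = -991/198 + 7633 = 1510343/198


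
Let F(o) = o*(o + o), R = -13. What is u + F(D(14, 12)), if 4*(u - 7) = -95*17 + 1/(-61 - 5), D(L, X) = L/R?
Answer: -17598079/44616 ≈ -394.43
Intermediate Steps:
D(L, X) = -L/13 (D(L, X) = L/(-13) = L*(-1/13) = -L/13)
u = -104743/264 (u = 7 + (-95*17 + 1/(-61 - 5))/4 = 7 + (-1615 + 1/(-66))/4 = 7 + (-1615 - 1/66)/4 = 7 + (¼)*(-106591/66) = 7 - 106591/264 = -104743/264 ≈ -396.75)
F(o) = 2*o² (F(o) = o*(2*o) = 2*o²)
u + F(D(14, 12)) = -104743/264 + 2*(-1/13*14)² = -104743/264 + 2*(-14/13)² = -104743/264 + 2*(196/169) = -104743/264 + 392/169 = -17598079/44616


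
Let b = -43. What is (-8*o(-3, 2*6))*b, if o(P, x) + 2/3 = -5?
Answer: -5848/3 ≈ -1949.3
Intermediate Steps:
o(P, x) = -17/3 (o(P, x) = -⅔ - 5 = -17/3)
(-8*o(-3, 2*6))*b = -8*(-17/3)*(-43) = (136/3)*(-43) = -5848/3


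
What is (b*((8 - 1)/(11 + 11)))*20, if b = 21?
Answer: 1470/11 ≈ 133.64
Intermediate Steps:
(b*((8 - 1)/(11 + 11)))*20 = (21*((8 - 1)/(11 + 11)))*20 = (21*(7/22))*20 = (147/22)*20 = 1470/11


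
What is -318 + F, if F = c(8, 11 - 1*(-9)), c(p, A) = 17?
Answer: -301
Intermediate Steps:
F = 17
-318 + F = -318 + 17 = -301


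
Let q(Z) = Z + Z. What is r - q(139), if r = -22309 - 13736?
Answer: -36323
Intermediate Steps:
q(Z) = 2*Z
r = -36045
r - q(139) = -36045 - 2*139 = -36045 - 1*278 = -36045 - 278 = -36323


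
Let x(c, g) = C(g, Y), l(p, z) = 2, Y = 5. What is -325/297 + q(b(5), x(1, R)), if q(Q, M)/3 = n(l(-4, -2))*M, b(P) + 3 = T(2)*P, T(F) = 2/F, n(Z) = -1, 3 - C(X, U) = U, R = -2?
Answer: 1457/297 ≈ 4.9057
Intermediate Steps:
C(X, U) = 3 - U
x(c, g) = -2 (x(c, g) = 3 - 1*5 = 3 - 5 = -2)
b(P) = -3 + P (b(P) = -3 + (2/2)*P = -3 + (2*(½))*P = -3 + 1*P = -3 + P)
q(Q, M) = -3*M (q(Q, M) = 3*(-M) = -3*M)
-325/297 + q(b(5), x(1, R)) = -325/297 - 3*(-2) = -325*1/297 + 6 = -325/297 + 6 = 1457/297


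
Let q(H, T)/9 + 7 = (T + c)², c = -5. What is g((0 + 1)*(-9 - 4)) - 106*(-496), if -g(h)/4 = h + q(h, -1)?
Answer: 51584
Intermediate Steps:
q(H, T) = -63 + 9*(-5 + T)² (q(H, T) = -63 + 9*(T - 5)² = -63 + 9*(-5 + T)²)
g(h) = -1044 - 4*h (g(h) = -4*(h + (-63 + 9*(-5 - 1)²)) = -4*(h + (-63 + 9*(-6)²)) = -4*(h + (-63 + 9*36)) = -4*(h + (-63 + 324)) = -4*(h + 261) = -4*(261 + h) = -1044 - 4*h)
g((0 + 1)*(-9 - 4)) - 106*(-496) = (-1044 - 4*(0 + 1)*(-9 - 4)) - 106*(-496) = (-1044 - 4*(-13)) + 52576 = (-1044 + 52) + 52576 = -992 + 52576 = 51584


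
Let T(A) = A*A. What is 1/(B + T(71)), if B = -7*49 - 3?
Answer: 1/4695 ≈ 0.00021299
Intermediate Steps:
B = -346 (B = -343 - 3 = -346)
T(A) = A²
1/(B + T(71)) = 1/(-346 + 71²) = 1/(-346 + 5041) = 1/4695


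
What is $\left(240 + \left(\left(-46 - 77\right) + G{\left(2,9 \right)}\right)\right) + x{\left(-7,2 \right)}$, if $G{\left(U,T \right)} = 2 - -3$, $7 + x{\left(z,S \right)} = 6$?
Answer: $121$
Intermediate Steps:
$x{\left(z,S \right)} = -1$ ($x{\left(z,S \right)} = -7 + 6 = -1$)
$G{\left(U,T \right)} = 5$ ($G{\left(U,T \right)} = 2 + 3 = 5$)
$\left(240 + \left(\left(-46 - 77\right) + G{\left(2,9 \right)}\right)\right) + x{\left(-7,2 \right)} = \left(240 + \left(\left(-46 - 77\right) + 5\right)\right) - 1 = \left(240 + \left(-123 + 5\right)\right) - 1 = \left(240 - 118\right) - 1 = 122 - 1 = 121$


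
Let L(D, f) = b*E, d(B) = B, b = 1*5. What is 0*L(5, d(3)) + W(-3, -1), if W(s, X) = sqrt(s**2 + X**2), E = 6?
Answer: sqrt(10) ≈ 3.1623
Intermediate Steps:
b = 5
L(D, f) = 30 (L(D, f) = 5*6 = 30)
W(s, X) = sqrt(X**2 + s**2)
0*L(5, d(3)) + W(-3, -1) = 0*30 + sqrt((-1)**2 + (-3)**2) = 0 + sqrt(1 + 9) = 0 + sqrt(10) = sqrt(10)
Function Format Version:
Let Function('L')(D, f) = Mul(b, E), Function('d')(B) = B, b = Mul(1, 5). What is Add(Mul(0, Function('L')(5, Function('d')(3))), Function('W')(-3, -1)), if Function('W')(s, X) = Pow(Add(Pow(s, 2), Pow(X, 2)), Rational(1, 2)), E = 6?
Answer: Pow(10, Rational(1, 2)) ≈ 3.1623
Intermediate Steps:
b = 5
Function('L')(D, f) = 30 (Function('L')(D, f) = Mul(5, 6) = 30)
Function('W')(s, X) = Pow(Add(Pow(X, 2), Pow(s, 2)), Rational(1, 2))
Add(Mul(0, Function('L')(5, Function('d')(3))), Function('W')(-3, -1)) = Add(Mul(0, 30), Pow(Add(Pow(-1, 2), Pow(-3, 2)), Rational(1, 2))) = Add(0, Pow(Add(1, 9), Rational(1, 2))) = Add(0, Pow(10, Rational(1, 2))) = Pow(10, Rational(1, 2))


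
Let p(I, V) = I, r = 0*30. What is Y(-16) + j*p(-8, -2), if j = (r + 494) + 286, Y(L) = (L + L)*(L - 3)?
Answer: -5632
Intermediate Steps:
r = 0
Y(L) = 2*L*(-3 + L) (Y(L) = (2*L)*(-3 + L) = 2*L*(-3 + L))
j = 780 (j = (0 + 494) + 286 = 494 + 286 = 780)
Y(-16) + j*p(-8, -2) = 2*(-16)*(-3 - 16) + 780*(-8) = 2*(-16)*(-19) - 6240 = 608 - 6240 = -5632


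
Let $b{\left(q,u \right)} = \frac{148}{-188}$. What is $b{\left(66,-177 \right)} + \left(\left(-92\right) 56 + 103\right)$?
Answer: $- \frac{237340}{47} \approx -5049.8$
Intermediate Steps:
$b{\left(q,u \right)} = - \frac{37}{47}$ ($b{\left(q,u \right)} = 148 \left(- \frac{1}{188}\right) = - \frac{37}{47}$)
$b{\left(66,-177 \right)} + \left(\left(-92\right) 56 + 103\right) = - \frac{37}{47} + \left(\left(-92\right) 56 + 103\right) = - \frac{37}{47} + \left(-5152 + 103\right) = - \frac{37}{47} - 5049 = - \frac{237340}{47}$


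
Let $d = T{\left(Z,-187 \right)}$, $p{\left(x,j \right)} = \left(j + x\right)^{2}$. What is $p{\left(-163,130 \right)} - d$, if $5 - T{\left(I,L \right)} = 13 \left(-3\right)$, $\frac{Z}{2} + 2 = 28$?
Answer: $1045$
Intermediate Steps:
$Z = 52$ ($Z = -4 + 2 \cdot 28 = -4 + 56 = 52$)
$T{\left(I,L \right)} = 44$ ($T{\left(I,L \right)} = 5 - 13 \left(-3\right) = 5 - -39 = 5 + 39 = 44$)
$d = 44$
$p{\left(-163,130 \right)} - d = \left(130 - 163\right)^{2} - 44 = \left(-33\right)^{2} - 44 = 1089 - 44 = 1045$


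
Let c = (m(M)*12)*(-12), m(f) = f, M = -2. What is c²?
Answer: 82944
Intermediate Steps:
c = 288 (c = -2*12*(-12) = -24*(-12) = 288)
c² = 288² = 82944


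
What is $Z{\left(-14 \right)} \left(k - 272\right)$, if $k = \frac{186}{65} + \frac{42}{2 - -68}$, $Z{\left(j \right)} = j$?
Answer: $\frac{48874}{13} \approx 3759.5$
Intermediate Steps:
$k = \frac{45}{13}$ ($k = 186 \cdot \frac{1}{65} + \frac{42}{2 + 68} = \frac{186}{65} + \frac{42}{70} = \frac{186}{65} + 42 \cdot \frac{1}{70} = \frac{186}{65} + \frac{3}{5} = \frac{45}{13} \approx 3.4615$)
$Z{\left(-14 \right)} \left(k - 272\right) = - 14 \left(\frac{45}{13} - 272\right) = \left(-14\right) \left(- \frac{3491}{13}\right) = \frac{48874}{13}$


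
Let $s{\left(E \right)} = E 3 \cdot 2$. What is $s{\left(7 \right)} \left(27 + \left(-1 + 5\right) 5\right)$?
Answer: $1974$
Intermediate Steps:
$s{\left(E \right)} = 6 E$ ($s{\left(E \right)} = 3 E 2 = 6 E$)
$s{\left(7 \right)} \left(27 + \left(-1 + 5\right) 5\right) = 6 \cdot 7 \left(27 + \left(-1 + 5\right) 5\right) = 42 \left(27 + 4 \cdot 5\right) = 42 \left(27 + 20\right) = 42 \cdot 47 = 1974$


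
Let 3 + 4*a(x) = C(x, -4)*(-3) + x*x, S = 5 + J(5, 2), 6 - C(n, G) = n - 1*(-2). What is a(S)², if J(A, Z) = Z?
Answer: 3025/16 ≈ 189.06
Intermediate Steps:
C(n, G) = 4 - n (C(n, G) = 6 - (n - 1*(-2)) = 6 - (n + 2) = 6 - (2 + n) = 6 + (-2 - n) = 4 - n)
S = 7 (S = 5 + 2 = 7)
a(x) = -15/4 + x²/4 + 3*x/4 (a(x) = -¾ + ((4 - x)*(-3) + x*x)/4 = -¾ + ((-12 + 3*x) + x²)/4 = -¾ + (-12 + x² + 3*x)/4 = -¾ + (-3 + x²/4 + 3*x/4) = -15/4 + x²/4 + 3*x/4)
a(S)² = (-15/4 + (¼)*7² + (¾)*7)² = (-15/4 + (¼)*49 + 21/4)² = (-15/4 + 49/4 + 21/4)² = (55/4)² = 3025/16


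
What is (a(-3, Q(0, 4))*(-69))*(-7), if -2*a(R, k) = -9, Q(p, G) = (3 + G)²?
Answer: 4347/2 ≈ 2173.5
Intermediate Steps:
a(R, k) = 9/2 (a(R, k) = -½*(-9) = 9/2)
(a(-3, Q(0, 4))*(-69))*(-7) = ((9/2)*(-69))*(-7) = -621/2*(-7) = 4347/2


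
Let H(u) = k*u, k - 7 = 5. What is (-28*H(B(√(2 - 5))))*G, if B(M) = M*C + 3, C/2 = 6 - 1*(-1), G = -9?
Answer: 9072 + 42336*I*√3 ≈ 9072.0 + 73328.0*I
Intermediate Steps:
k = 12 (k = 7 + 5 = 12)
C = 14 (C = 2*(6 - 1*(-1)) = 2*(6 + 1) = 2*7 = 14)
B(M) = 3 + 14*M (B(M) = M*14 + 3 = 14*M + 3 = 3 + 14*M)
H(u) = 12*u
(-28*H(B(√(2 - 5))))*G = -336*(3 + 14*√(2 - 5))*(-9) = -336*(3 + 14*√(-3))*(-9) = -336*(3 + 14*(I*√3))*(-9) = -336*(3 + 14*I*√3)*(-9) = -28*(36 + 168*I*√3)*(-9) = (-1008 - 4704*I*√3)*(-9) = 9072 + 42336*I*√3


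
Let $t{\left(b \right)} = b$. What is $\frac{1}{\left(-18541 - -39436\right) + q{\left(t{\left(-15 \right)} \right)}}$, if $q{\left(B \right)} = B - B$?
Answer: $\frac{1}{20895} \approx 4.7858 \cdot 10^{-5}$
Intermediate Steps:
$q{\left(B \right)} = 0$
$\frac{1}{\left(-18541 - -39436\right) + q{\left(t{\left(-15 \right)} \right)}} = \frac{1}{\left(-18541 - -39436\right) + 0} = \frac{1}{\left(-18541 + 39436\right) + 0} = \frac{1}{20895 + 0} = \frac{1}{20895}$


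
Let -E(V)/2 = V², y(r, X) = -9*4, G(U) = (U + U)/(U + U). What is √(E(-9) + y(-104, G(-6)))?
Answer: 3*I*√22 ≈ 14.071*I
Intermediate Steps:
G(U) = 1 (G(U) = (2*U)/((2*U)) = (2*U)*(1/(2*U)) = 1)
y(r, X) = -36
E(V) = -2*V²
√(E(-9) + y(-104, G(-6))) = √(-2*(-9)² - 36) = √(-2*81 - 36) = √(-162 - 36) = √(-198) = 3*I*√22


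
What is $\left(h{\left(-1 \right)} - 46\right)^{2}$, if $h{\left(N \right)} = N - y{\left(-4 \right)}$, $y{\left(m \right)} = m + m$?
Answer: $1521$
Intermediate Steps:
$y{\left(m \right)} = 2 m$
$h{\left(N \right)} = 8 + N$ ($h{\left(N \right)} = N - 2 \left(-4\right) = N - -8 = N + 8 = 8 + N$)
$\left(h{\left(-1 \right)} - 46\right)^{2} = \left(\left(8 - 1\right) - 46\right)^{2} = \left(7 - 46\right)^{2} = \left(-39\right)^{2} = 1521$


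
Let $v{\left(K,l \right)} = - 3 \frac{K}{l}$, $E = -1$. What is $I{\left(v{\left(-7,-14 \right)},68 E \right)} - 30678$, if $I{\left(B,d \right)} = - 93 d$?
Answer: $-24354$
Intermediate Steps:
$v{\left(K,l \right)} = - \frac{3 K}{l}$
$I{\left(v{\left(-7,-14 \right)},68 E \right)} - 30678 = - 93 \cdot 68 \left(-1\right) - 30678 = \left(-93\right) \left(-68\right) - 30678 = 6324 - 30678 = -24354$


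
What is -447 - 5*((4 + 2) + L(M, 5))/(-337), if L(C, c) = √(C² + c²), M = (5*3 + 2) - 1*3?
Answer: -150609/337 + 5*√221/337 ≈ -446.69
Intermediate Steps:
M = 14 (M = (15 + 2) - 3 = 17 - 3 = 14)
-447 - 5*((4 + 2) + L(M, 5))/(-337) = -447 - 5*((4 + 2) + √(14² + 5²))/(-337) = -447 - 5*(6 + √(196 + 25))*(-1)/337 = -447 - 5*(6 + √221)*(-1)/337 = -447 - (30 + 5*√221)*(-1)/337 = -447 - (-30/337 - 5*√221/337) = -447 + (30/337 + 5*√221/337) = -150609/337 + 5*√221/337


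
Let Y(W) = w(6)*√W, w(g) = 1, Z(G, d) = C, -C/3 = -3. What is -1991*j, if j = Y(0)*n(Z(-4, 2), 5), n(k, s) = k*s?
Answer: 0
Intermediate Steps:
C = 9 (C = -3*(-3) = 9)
Z(G, d) = 9
Y(W) = √W (Y(W) = 1*√W = √W)
j = 0 (j = √0*(9*5) = 0*45 = 0)
-1991*j = -1991*0 = 0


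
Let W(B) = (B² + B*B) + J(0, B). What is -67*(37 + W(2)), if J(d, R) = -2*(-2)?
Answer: -3283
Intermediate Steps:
J(d, R) = 4
W(B) = 4 + 2*B² (W(B) = (B² + B*B) + 4 = (B² + B²) + 4 = 2*B² + 4 = 4 + 2*B²)
-67*(37 + W(2)) = -67*(37 + (4 + 2*2²)) = -67*(37 + (4 + 2*4)) = -67*(37 + (4 + 8)) = -67*(37 + 12) = -67*49 = -3283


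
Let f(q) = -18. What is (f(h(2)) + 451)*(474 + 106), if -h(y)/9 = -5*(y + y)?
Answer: 251140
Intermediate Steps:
h(y) = 90*y (h(y) = -(-45)*(y + y) = -(-45)*2*y = -(-90)*y = 90*y)
(f(h(2)) + 451)*(474 + 106) = (-18 + 451)*(474 + 106) = 433*580 = 251140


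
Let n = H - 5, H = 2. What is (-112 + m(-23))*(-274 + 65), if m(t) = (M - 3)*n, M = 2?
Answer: 22781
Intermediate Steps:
n = -3 (n = 2 - 5 = -3)
m(t) = 3 (m(t) = (2 - 3)*(-3) = -1*(-3) = 3)
(-112 + m(-23))*(-274 + 65) = (-112 + 3)*(-274 + 65) = -109*(-209) = 22781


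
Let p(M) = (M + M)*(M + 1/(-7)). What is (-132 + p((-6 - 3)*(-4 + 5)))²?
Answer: 51984/49 ≈ 1060.9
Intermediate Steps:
p(M) = 2*M*(-⅐ + M) (p(M) = (2*M)*(M - ⅐) = (2*M)*(-⅐ + M) = 2*M*(-⅐ + M))
(-132 + p((-6 - 3)*(-4 + 5)))² = (-132 + 2*((-6 - 3)*(-4 + 5))*(-1 + 7*((-6 - 3)*(-4 + 5)))/7)² = (-132 + 2*(-9*1)*(-1 + 7*(-9*1))/7)² = (-132 + (2/7)*(-9)*(-1 + 7*(-9)))² = (-132 + (2/7)*(-9)*(-1 - 63))² = (-132 + (2/7)*(-9)*(-64))² = (-132 + 1152/7)² = (228/7)² = 51984/49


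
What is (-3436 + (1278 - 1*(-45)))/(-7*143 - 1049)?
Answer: 2113/2050 ≈ 1.0307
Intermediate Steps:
(-3436 + (1278 - 1*(-45)))/(-7*143 - 1049) = (-3436 + (1278 + 45))/(-1001 - 1049) = (-3436 + 1323)/(-2050) = -2113*(-1/2050) = 2113/2050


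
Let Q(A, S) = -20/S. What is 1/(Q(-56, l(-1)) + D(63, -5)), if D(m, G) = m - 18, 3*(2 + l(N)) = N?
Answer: 7/375 ≈ 0.018667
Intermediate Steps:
l(N) = -2 + N/3
D(m, G) = -18 + m
1/(Q(-56, l(-1)) + D(63, -5)) = 1/(-20/(-2 + (1/3)*(-1)) + (-18 + 63)) = 1/(-20/(-2 - 1/3) + 45) = 1/(-20/(-7/3) + 45) = 1/(-20*(-3/7) + 45) = 1/(60/7 + 45) = 1/(375/7) = 7/375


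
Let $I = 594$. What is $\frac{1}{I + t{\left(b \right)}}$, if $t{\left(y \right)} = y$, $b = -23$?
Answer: $\frac{1}{571} \approx 0.0017513$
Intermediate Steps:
$\frac{1}{I + t{\left(b \right)}} = \frac{1}{594 - 23} = \frac{1}{571}$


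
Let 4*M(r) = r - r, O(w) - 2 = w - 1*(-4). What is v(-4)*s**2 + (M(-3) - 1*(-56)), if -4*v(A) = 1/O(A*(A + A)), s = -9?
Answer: 8431/152 ≈ 55.467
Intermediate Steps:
O(w) = 6 + w (O(w) = 2 + (w - 1*(-4)) = 2 + (w + 4) = 2 + (4 + w) = 6 + w)
M(r) = 0 (M(r) = (r - r)/4 = (1/4)*0 = 0)
v(A) = -1/(4*(6 + 2*A**2)) (v(A) = -1/(4*(6 + A*(A + A))) = -1/(4*(6 + A*(2*A))) = -1/(4*(6 + 2*A**2)))
v(-4)*s**2 + (M(-3) - 1*(-56)) = -1/(24 + 8*(-4)**2)*(-9)**2 + (0 - 1*(-56)) = -1/(24 + 8*16)*81 + (0 + 56) = -1/(24 + 128)*81 + 56 = -1/152*81 + 56 = -81/152 + 56 = 8431/152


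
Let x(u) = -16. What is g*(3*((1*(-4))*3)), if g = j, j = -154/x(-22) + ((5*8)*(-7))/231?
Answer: -6663/22 ≈ -302.86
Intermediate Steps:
j = 2221/264 (j = -154/(-16) + ((5*8)*(-7))/231 = -154*(-1/16) + (40*(-7))*(1/231) = 77/8 - 280*1/231 = 77/8 - 40/33 = 2221/264 ≈ 8.4129)
g = 2221/264 ≈ 8.4129
g*(3*((1*(-4))*3)) = 2221*(3*((1*(-4))*3))/264 = 2221*(3*(-4*3))/264 = 2221*(3*(-12))/264 = (2221/264)*(-36) = -6663/22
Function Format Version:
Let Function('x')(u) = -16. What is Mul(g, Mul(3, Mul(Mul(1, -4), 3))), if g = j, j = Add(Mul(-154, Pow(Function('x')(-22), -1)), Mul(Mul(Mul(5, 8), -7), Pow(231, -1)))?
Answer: Rational(-6663, 22) ≈ -302.86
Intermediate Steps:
j = Rational(2221, 264) (j = Add(Mul(-154, Pow(-16, -1)), Mul(Mul(Mul(5, 8), -7), Pow(231, -1))) = Add(Mul(-154, Rational(-1, 16)), Mul(Mul(40, -7), Rational(1, 231))) = Add(Rational(77, 8), Mul(-280, Rational(1, 231))) = Add(Rational(77, 8), Rational(-40, 33)) = Rational(2221, 264) ≈ 8.4129)
g = Rational(2221, 264) ≈ 8.4129
Mul(g, Mul(3, Mul(Mul(1, -4), 3))) = Mul(Rational(2221, 264), Mul(3, Mul(Mul(1, -4), 3))) = Mul(Rational(2221, 264), Mul(3, Mul(-4, 3))) = Mul(Rational(2221, 264), Mul(3, -12)) = Mul(Rational(2221, 264), -36) = Rational(-6663, 22)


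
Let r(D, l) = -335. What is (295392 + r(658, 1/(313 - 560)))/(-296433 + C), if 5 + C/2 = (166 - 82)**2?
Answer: -42151/40333 ≈ -1.0451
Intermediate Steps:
C = 14102 (C = -10 + 2*(166 - 82)**2 = -10 + 2*84**2 = -10 + 2*7056 = -10 + 14112 = 14102)
(295392 + r(658, 1/(313 - 560)))/(-296433 + C) = (295392 - 335)/(-296433 + 14102) = 295057/(-282331) = 295057*(-1/282331) = -42151/40333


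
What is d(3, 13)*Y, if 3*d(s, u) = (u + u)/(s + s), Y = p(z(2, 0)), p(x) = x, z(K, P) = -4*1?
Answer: -52/9 ≈ -5.7778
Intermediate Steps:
z(K, P) = -4
Y = -4
d(s, u) = u/(3*s) (d(s, u) = ((u + u)/(s + s))/3 = ((2*u)/((2*s)))/3 = ((2*u)*(1/(2*s)))/3 = (u/s)/3 = u/(3*s))
d(3, 13)*Y = ((⅓)*13/3)*(-4) = ((⅓)*13*(⅓))*(-4) = (13/9)*(-4) = -52/9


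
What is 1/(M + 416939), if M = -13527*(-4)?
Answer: 1/471047 ≈ 2.1229e-6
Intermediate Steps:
M = 54108
1/(M + 416939) = 1/(54108 + 416939) = 1/471047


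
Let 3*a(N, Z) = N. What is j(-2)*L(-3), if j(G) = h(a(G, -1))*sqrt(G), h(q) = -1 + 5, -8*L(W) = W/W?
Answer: -I*sqrt(2)/2 ≈ -0.70711*I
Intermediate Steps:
L(W) = -1/8 (L(W) = -W/(8*W) = -1/8*1 = -1/8)
a(N, Z) = N/3
h(q) = 4
j(G) = 4*sqrt(G)
j(-2)*L(-3) = (4*sqrt(-2))*(-1/8) = (4*(I*sqrt(2)))*(-1/8) = (4*I*sqrt(2))*(-1/8) = -I*sqrt(2)/2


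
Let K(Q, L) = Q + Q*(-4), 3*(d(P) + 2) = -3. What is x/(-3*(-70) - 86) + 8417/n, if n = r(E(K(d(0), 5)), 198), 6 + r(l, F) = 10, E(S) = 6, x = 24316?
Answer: 285243/124 ≈ 2300.3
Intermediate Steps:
d(P) = -3 (d(P) = -2 + (1/3)*(-3) = -2 - 1 = -3)
K(Q, L) = -3*Q (K(Q, L) = Q - 4*Q = -3*Q)
r(l, F) = 4 (r(l, F) = -6 + 10 = 4)
n = 4
x/(-3*(-70) - 86) + 8417/n = 24316/(-3*(-70) - 86) + 8417/4 = 24316/(210 - 86) + 8417*(1/4) = 24316/124 + 8417/4 = 24316*(1/124) + 8417/4 = 6079/31 + 8417/4 = 285243/124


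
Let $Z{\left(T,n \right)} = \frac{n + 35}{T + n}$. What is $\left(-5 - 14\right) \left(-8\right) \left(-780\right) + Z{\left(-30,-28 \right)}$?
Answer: $- \frac{6876487}{58} \approx -1.1856 \cdot 10^{5}$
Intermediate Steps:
$Z{\left(T,n \right)} = \frac{35 + n}{T + n}$
$\left(-5 - 14\right) \left(-8\right) \left(-780\right) + Z{\left(-30,-28 \right)} = \left(-5 - 14\right) \left(-8\right) \left(-780\right) + \frac{35 - 28}{-30 - 28} = \left(-19\right) \left(-8\right) \left(-780\right) + \frac{1}{-58} \cdot 7 = 152 \left(-780\right) - \frac{7}{58} = -118560 - \frac{7}{58} = - \frac{6876487}{58}$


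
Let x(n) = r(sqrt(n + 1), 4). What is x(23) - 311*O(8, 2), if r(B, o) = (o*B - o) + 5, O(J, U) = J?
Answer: -2487 + 8*sqrt(6) ≈ -2467.4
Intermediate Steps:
r(B, o) = 5 - o + B*o (r(B, o) = (B*o - o) + 5 = (-o + B*o) + 5 = 5 - o + B*o)
x(n) = 1 + 4*sqrt(1 + n) (x(n) = 5 - 1*4 + sqrt(n + 1)*4 = 5 - 4 + sqrt(1 + n)*4 = 5 - 4 + 4*sqrt(1 + n) = 1 + 4*sqrt(1 + n))
x(23) - 311*O(8, 2) = (1 + 4*sqrt(1 + 23)) - 311*8 = (1 + 4*sqrt(24)) - 2488 = (1 + 4*(2*sqrt(6))) - 2488 = (1 + 8*sqrt(6)) - 2488 = -2487 + 8*sqrt(6)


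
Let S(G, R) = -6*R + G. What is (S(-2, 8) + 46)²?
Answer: 16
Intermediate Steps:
S(G, R) = G - 6*R
(S(-2, 8) + 46)² = ((-2 - 6*8) + 46)² = ((-2 - 48) + 46)² = (-50 + 46)² = (-4)² = 16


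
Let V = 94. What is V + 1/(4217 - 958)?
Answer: 306347/3259 ≈ 94.000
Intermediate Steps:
V + 1/(4217 - 958) = 94 + 1/(4217 - 958) = 94 + 1/3259 = 306347/3259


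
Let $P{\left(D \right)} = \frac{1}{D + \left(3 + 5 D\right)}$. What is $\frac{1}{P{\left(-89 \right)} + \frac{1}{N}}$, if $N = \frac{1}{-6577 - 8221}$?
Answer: $- \frac{531}{7857739} \approx -6.7577 \cdot 10^{-5}$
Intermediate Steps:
$N = - \frac{1}{14798}$ ($N = \frac{1}{-14798} = - \frac{1}{14798} \approx -6.7577 \cdot 10^{-5}$)
$P{\left(D \right)} = \frac{1}{3 + 6 D}$
$\frac{1}{P{\left(-89 \right)} + \frac{1}{N}} = \frac{1}{\frac{1}{3 \left(1 + 2 \left(-89\right)\right)} + \frac{1}{- \frac{1}{14798}}} = \frac{1}{\frac{1}{3 \left(1 - 178\right)} - 14798} = \frac{1}{\frac{1}{3 \left(-177\right)} - 14798} = \frac{1}{\frac{1}{3} \left(- \frac{1}{177}\right) - 14798} = \frac{1}{- \frac{1}{531} - 14798} = \frac{1}{- \frac{7857739}{531}} = - \frac{531}{7857739}$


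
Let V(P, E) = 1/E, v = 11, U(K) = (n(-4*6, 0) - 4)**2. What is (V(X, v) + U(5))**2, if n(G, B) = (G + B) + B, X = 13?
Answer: 74390625/121 ≈ 6.1480e+5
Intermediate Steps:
n(G, B) = G + 2*B (n(G, B) = (B + G) + B = G + 2*B)
U(K) = 784 (U(K) = ((-4*6 + 2*0) - 4)**2 = ((-24 + 0) - 4)**2 = (-24 - 4)**2 = (-28)**2 = 784)
(V(X, v) + U(5))**2 = (1/11 + 784)**2 = (8625/11)**2 = 74390625/121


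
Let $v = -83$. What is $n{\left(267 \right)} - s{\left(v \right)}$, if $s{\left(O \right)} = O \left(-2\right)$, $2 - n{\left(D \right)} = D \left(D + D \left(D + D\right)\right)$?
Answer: $-38139779$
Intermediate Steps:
$n{\left(D \right)} = 2 - D \left(D + 2 D^{2}\right)$ ($n{\left(D \right)} = 2 - D \left(D + D \left(D + D\right)\right) = 2 - D \left(D + D 2 D\right) = 2 - D \left(D + 2 D^{2}\right)$)
$s{\left(O \right)} = - 2 O$
$n{\left(267 \right)} - s{\left(v \right)} = \left(2 - 267^{2} - 2 \cdot 267^{3}\right) - \left(-2\right) \left(-83\right) = \left(2 - 71289 - 38068326\right) - 166 = -38139613 - 166 = -38139779$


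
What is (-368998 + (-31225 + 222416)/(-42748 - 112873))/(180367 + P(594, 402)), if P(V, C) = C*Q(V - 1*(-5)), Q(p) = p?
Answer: -57424028949/65542118465 ≈ -0.87614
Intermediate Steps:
P(V, C) = C*(5 + V) (P(V, C) = C*(V - 1*(-5)) = C*(V + 5) = C*(5 + V))
(-368998 + (-31225 + 222416)/(-42748 - 112873))/(180367 + P(594, 402)) = (-368998 + (-31225 + 222416)/(-42748 - 112873))/(180367 + 402*(5 + 594)) = (-368998 + 191191/(-155621))/(180367 + 402*599) = (-368998 + 191191*(-1/155621))/(180367 + 240798) = (-368998 - 191191/155621)/421165 = -57424028949/155621*1/421165 = -57424028949/65542118465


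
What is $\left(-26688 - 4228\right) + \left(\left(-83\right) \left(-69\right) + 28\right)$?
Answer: $-25161$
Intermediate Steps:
$\left(-26688 - 4228\right) + \left(\left(-83\right) \left(-69\right) + 28\right) = -30916 + \left(5727 + 28\right) = -30916 + 5755 = -25161$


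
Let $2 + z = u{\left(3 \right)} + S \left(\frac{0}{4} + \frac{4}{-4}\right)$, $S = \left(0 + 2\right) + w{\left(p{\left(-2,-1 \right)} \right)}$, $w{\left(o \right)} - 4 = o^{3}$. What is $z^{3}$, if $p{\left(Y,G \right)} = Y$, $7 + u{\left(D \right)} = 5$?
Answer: $-8$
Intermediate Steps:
$u{\left(D \right)} = -2$ ($u{\left(D \right)} = -7 + 5 = -2$)
$w{\left(o \right)} = 4 + o^{3}$
$S = -2$ ($S = \left(0 + 2\right) + \left(4 + \left(-2\right)^{3}\right) = 2 + \left(4 - 8\right) = 2 - 4 = -2$)
$z = -2$ ($z = -2 - \left(2 + 2 \left(\frac{0}{4} + \frac{4}{-4}\right)\right) = -2 - \left(2 + 2 \left(0 \cdot \frac{1}{4} + 4 \left(- \frac{1}{4}\right)\right)\right) = -2 - \left(2 + 2 \left(0 - 1\right)\right) = -2 - 0 = -2 + \left(-2 + 2\right) = -2 + 0 = -2$)
$z^{3} = \left(-2\right)^{3} = -8$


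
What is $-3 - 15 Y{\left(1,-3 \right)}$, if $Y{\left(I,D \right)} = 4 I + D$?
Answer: $-18$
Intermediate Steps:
$Y{\left(I,D \right)} = D + 4 I$
$-3 - 15 Y{\left(1,-3 \right)} = -3 - 15 \left(-3 + 4 \cdot 1\right) = -3 - 15 \left(-3 + 4\right) = -3 - 15 = -18$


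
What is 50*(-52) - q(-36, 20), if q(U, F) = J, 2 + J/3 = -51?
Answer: -2441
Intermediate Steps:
J = -159 (J = -6 + 3*(-51) = -6 - 153 = -159)
q(U, F) = -159
50*(-52) - q(-36, 20) = 50*(-52) - 1*(-159) = -2600 + 159 = -2441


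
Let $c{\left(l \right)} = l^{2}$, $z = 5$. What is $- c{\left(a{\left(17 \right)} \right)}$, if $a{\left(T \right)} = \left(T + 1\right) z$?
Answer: $-8100$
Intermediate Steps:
$a{\left(T \right)} = 5 + 5 T$ ($a{\left(T \right)} = \left(T + 1\right) 5 = \left(1 + T\right) 5 = 5 + 5 T$)
$- c{\left(a{\left(17 \right)} \right)} = - \left(5 + 5 \cdot 17\right)^{2} = - \left(5 + 85\right)^{2} = - 90^{2} = \left(-1\right) 8100 = -8100$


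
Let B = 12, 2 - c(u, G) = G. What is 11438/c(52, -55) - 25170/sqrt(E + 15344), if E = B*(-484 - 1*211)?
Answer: 602/3 - 12585*sqrt(1751)/1751 ≈ -100.09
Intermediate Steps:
c(u, G) = 2 - G
E = -8340 (E = 12*(-484 - 1*211) = 12*(-484 - 211) = 12*(-695) = -8340)
11438/c(52, -55) - 25170/sqrt(E + 15344) = 11438/(2 - 1*(-55)) - 25170/sqrt(-8340 + 15344) = 11438/(2 + 55) - 25170*sqrt(1751)/3502 = 11438/57 - 25170*sqrt(1751)/3502 = 11438*(1/57) - 12585*sqrt(1751)/1751 = 602/3 - 12585*sqrt(1751)/1751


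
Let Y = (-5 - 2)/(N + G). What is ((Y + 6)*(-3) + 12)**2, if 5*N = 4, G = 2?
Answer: 9/4 ≈ 2.2500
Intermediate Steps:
N = 4/5 (N = (1/5)*4 = 4/5 ≈ 0.80000)
Y = -5/2 (Y = (-5 - 2)/(4/5 + 2) = -7/14/5 = -7*5/14 = -5/2 ≈ -2.5000)
((Y + 6)*(-3) + 12)**2 = ((-5/2 + 6)*(-3) + 12)**2 = ((7/2)*(-3) + 12)**2 = (-21/2 + 12)**2 = (3/2)**2 = 9/4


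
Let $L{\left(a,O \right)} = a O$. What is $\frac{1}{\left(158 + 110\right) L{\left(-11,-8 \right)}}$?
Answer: $\frac{1}{23584} \approx 4.2402 \cdot 10^{-5}$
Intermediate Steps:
$L{\left(a,O \right)} = O a$
$\frac{1}{\left(158 + 110\right) L{\left(-11,-8 \right)}} = \frac{1}{\left(158 + 110\right) \left(\left(-8\right) \left(-11\right)\right)} = \frac{1}{268 \cdot 88} = \frac{1}{23584}$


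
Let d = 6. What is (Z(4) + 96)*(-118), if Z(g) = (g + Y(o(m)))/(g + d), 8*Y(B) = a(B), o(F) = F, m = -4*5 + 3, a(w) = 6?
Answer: -227681/20 ≈ -11384.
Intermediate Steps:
m = -17 (m = -20 + 3 = -17)
Y(B) = 3/4 (Y(B) = (1/8)*6 = 3/4)
Z(g) = (3/4 + g)/(6 + g) (Z(g) = (g + 3/4)/(g + 6) = (3/4 + g)/(6 + g))
(Z(4) + 96)*(-118) = ((3/4 + 4)/(6 + 4) + 96)*(-118) = ((19/4)/10 + 96)*(-118) = ((1/10)*(19/4) + 96)*(-118) = (19/40 + 96)*(-118) = (3859/40)*(-118) = -227681/20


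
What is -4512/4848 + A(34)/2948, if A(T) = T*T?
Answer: -40089/74437 ≈ -0.53856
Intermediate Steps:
A(T) = T²
-4512/4848 + A(34)/2948 = -4512/4848 + 34²/2948 = -4512*1/4848 + 1156*(1/2948) = -94/101 + 289/737 = -40089/74437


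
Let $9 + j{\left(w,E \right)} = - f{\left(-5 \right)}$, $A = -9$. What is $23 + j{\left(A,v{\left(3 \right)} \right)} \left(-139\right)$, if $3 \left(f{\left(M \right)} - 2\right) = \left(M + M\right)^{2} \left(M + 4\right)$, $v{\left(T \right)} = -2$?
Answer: $- \frac{9244}{3} \approx -3081.3$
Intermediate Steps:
$f{\left(M \right)} = 2 + \frac{4 M^{2} \left(4 + M\right)}{3}$ ($f{\left(M \right)} = 2 + \frac{\left(M + M\right)^{2} \left(M + 4\right)}{3} = 2 + \frac{\left(2 M\right)^{2} \left(4 + M\right)}{3} = 2 + \frac{4 M^{2} \left(4 + M\right)}{3}$)
$j{\left(w,E \right)} = \frac{67}{3}$ ($j{\left(w,E \right)} = -9 - \left(2 + \frac{4 \left(-5\right)^{3}}{3} + \frac{16 \left(-5\right)^{2}}{3}\right) = -9 - \left(2 + \frac{4}{3} \left(-125\right) + \frac{16}{3} \cdot 25\right) = -9 - \left(2 - \frac{500}{3} + \frac{400}{3}\right) = -9 - - \frac{94}{3} = -9 + \frac{94}{3} = \frac{67}{3}$)
$23 + j{\left(A,v{\left(3 \right)} \right)} \left(-139\right) = 23 + \frac{67}{3} \left(-139\right) = 23 - \frac{9313}{3} = - \frac{9244}{3}$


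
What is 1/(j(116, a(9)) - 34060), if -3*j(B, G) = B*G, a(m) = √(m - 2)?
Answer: -76635/2610164552 + 87*√7/2610164552 ≈ -2.9272e-5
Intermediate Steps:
a(m) = √(-2 + m)
j(B, G) = -B*G/3
1/(j(116, a(9)) - 34060) = 1/(-⅓*116*√(-2 + 9) - 34060) = 1/(-⅓*116*√7 - 34060) = 1/(-116*√7/3 - 34060) = 1/(-34060 - 116*√7/3)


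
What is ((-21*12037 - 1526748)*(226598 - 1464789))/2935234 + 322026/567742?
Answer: 625479517417665567/833227810814 ≈ 7.5067e+5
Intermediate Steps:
((-21*12037 - 1526748)*(226598 - 1464789))/2935234 + 322026/567742 = ((-252777 - 1526748)*(-1238191))*(1/2935234) + 322026*(1/567742) = -1779525*(-1238191)*(1/2935234) + 161013/283871 = 2203391839275*(1/2935234) + 161013/283871 = 2203391839275/2935234 + 161013/283871 = 625479517417665567/833227810814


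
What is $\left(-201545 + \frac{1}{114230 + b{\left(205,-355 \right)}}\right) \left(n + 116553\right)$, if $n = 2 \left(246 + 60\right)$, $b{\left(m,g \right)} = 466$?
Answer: $- \frac{902811209733545}{38232} \approx -2.3614 \cdot 10^{10}$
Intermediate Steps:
$n = 612$ ($n = 2 \cdot 306 = 612$)
$\left(-201545 + \frac{1}{114230 + b{\left(205,-355 \right)}}\right) \left(n + 116553\right) = \left(-201545 + \frac{1}{114230 + 466}\right) \left(612 + 116553\right) = \left(-201545 + \frac{1}{114696}\right) 117165 = \left(- \frac{23116405319}{114696}\right) 117165 = - \frac{902811209733545}{38232}$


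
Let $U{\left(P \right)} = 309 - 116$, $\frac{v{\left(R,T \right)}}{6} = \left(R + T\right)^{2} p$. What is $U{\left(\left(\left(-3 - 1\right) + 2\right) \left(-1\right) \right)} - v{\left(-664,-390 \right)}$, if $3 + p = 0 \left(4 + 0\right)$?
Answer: $19996681$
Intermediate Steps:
$p = -3$ ($p = -3 + 0 \left(4 + 0\right) = -3 + 0 \cdot 4 = -3 + 0 = -3$)
$v{\left(R,T \right)} = - 18 \left(R + T\right)^{2}$ ($v{\left(R,T \right)} = 6 \left(R + T\right)^{2} \left(-3\right) = 6 \left(- 3 \left(R + T\right)^{2}\right) = - 18 \left(R + T\right)^{2}$)
$U{\left(P \right)} = 193$ ($U{\left(P \right)} = 309 - 116 = 193$)
$U{\left(\left(\left(-3 - 1\right) + 2\right) \left(-1\right) \right)} - v{\left(-664,-390 \right)} = 193 - - 18 \left(-664 - 390\right)^{2} = 193 - - 18 \left(-1054\right)^{2} = 193 - \left(-18\right) 1110916 = 193 - -19996488 = 193 + 19996488 = 19996681$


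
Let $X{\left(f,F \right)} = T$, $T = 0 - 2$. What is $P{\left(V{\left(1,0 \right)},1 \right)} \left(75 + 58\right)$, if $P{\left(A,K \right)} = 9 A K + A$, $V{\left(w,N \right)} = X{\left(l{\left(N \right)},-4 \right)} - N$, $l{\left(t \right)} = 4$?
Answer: $-2660$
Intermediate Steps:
$T = -2$
$X{\left(f,F \right)} = -2$
$V{\left(w,N \right)} = -2 - N$
$P{\left(A,K \right)} = A + 9 A K$ ($P{\left(A,K \right)} = 9 A K + A = A + 9 A K$)
$P{\left(V{\left(1,0 \right)},1 \right)} \left(75 + 58\right) = \left(-2 - 0\right) \left(1 + 9 \cdot 1\right) \left(75 + 58\right) = \left(-2 + 0\right) \left(1 + 9\right) 133 = \left(-2\right) 10 \cdot 133 = \left(-20\right) 133 = -2660$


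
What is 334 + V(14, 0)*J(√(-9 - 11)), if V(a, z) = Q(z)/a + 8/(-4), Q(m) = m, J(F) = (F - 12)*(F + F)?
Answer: 414 + 96*I*√5 ≈ 414.0 + 214.66*I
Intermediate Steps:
J(F) = 2*F*(-12 + F) (J(F) = (-12 + F)*(2*F) = 2*F*(-12 + F))
V(a, z) = -2 + z/a (V(a, z) = z/a + 8/(-4) = z/a + 8*(-¼) = z/a - 2 = -2 + z/a)
334 + V(14, 0)*J(√(-9 - 11)) = 334 + (-2 + 0/14)*(2*√(-9 - 11)*(-12 + √(-9 - 11))) = 334 + (-2 + 0*(1/14))*(2*√(-20)*(-12 + √(-20))) = 334 + (-2 + 0)*(2*(2*I*√5)*(-12 + 2*I*√5)) = 334 - 8*I*√5*(-12 + 2*I*√5)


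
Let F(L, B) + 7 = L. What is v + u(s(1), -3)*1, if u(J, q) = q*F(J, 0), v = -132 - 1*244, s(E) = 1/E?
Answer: -358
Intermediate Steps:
F(L, B) = -7 + L
v = -376 (v = -132 - 244 = -376)
u(J, q) = q*(-7 + J)
v + u(s(1), -3)*1 = -376 - 3*(-7 + 1/1)*1 = -376 - 3*(-7 + 1)*1 = -376 - 3*(-6)*1 = -376 + 18*1 = -376 + 18 = -358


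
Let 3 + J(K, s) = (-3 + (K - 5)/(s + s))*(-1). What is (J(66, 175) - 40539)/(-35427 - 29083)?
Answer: 14188711/22578500 ≈ 0.62842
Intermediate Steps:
J(K, s) = -(-5 + K)/(2*s) (J(K, s) = -3 + (-3 + (K - 5)/(s + s))*(-1) = -3 + (-3 + (-5 + K)/((2*s)))*(-1) = -3 + (-3 + (-5 + K)*(1/(2*s)))*(-1) = -3 + (-3 + (-5 + K)/(2*s))*(-1) = -3 + (3 - (-5 + K)/(2*s)) = -(-5 + K)/(2*s))
(J(66, 175) - 40539)/(-35427 - 29083) = ((½)*(5 - 1*66)/175 - 40539)/(-35427 - 29083) = ((½)*(1/175)*(5 - 66) - 40539)/(-64510) = ((½)*(1/175)*(-61) - 40539)*(-1/64510) = (-61/350 - 40539)*(-1/64510) = -14188711/350*(-1/64510) = 14188711/22578500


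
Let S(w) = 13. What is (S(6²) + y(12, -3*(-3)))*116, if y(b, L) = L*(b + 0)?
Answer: 14036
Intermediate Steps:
y(b, L) = L*b
(S(6²) + y(12, -3*(-3)))*116 = (13 - 3*(-3)*12)*116 = (13 + 9*12)*116 = (13 + 108)*116 = 121*116 = 14036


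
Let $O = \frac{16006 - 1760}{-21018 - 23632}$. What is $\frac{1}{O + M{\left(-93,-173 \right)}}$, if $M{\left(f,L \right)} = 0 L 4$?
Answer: $- \frac{22325}{7123} \approx -3.1342$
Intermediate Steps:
$M{\left(f,L \right)} = 0$ ($M{\left(f,L \right)} = 0 \cdot 4 = 0$)
$O = - \frac{7123}{22325}$ ($O = \frac{14246}{-44650} = 14246 \left(- \frac{1}{44650}\right) = - \frac{7123}{22325} \approx -0.31906$)
$\frac{1}{O + M{\left(-93,-173 \right)}} = \frac{1}{- \frac{7123}{22325} + 0} = \frac{1}{- \frac{7123}{22325}} = - \frac{22325}{7123}$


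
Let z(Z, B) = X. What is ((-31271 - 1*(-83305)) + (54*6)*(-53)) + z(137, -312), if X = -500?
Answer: 34362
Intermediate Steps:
z(Z, B) = -500
((-31271 - 1*(-83305)) + (54*6)*(-53)) + z(137, -312) = ((-31271 - 1*(-83305)) + (54*6)*(-53)) - 500 = ((-31271 + 83305) + 324*(-53)) - 500 = (52034 - 17172) - 500 = 34862 - 500 = 34362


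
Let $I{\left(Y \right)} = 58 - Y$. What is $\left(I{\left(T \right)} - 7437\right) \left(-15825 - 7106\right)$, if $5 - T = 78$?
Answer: $167533886$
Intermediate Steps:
$T = -73$ ($T = 5 - 78 = -73$)
$\left(I{\left(T \right)} - 7437\right) \left(-15825 - 7106\right) = \left(\left(58 - -73\right) - 7437\right) \left(-15825 - 7106\right) = \left(\left(58 + 73\right) - 7437\right) \left(-22931\right) = \left(131 - 7437\right) \left(-22931\right) = \left(-7306\right) \left(-22931\right) = 167533886$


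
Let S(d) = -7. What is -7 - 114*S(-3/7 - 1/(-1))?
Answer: 791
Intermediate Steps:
-7 - 114*S(-3/7 - 1/(-1)) = -7 - 114*(-7) = -7 + 798 = 791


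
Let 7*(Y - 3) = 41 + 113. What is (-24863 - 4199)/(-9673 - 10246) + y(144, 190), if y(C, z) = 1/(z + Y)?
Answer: 6268249/4282585 ≈ 1.4637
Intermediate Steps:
Y = 25 (Y = 3 + (41 + 113)/7 = 3 + (⅐)*154 = 3 + 22 = 25)
y(C, z) = 1/(25 + z) (y(C, z) = 1/(z + 25) = 1/(25 + z))
(-24863 - 4199)/(-9673 - 10246) + y(144, 190) = (-24863 - 4199)/(-9673 - 10246) + 1/(25 + 190) = -29062/(-19919) + 1/215 = -29062*(-1/19919) + 1/215 = 29062/19919 + 1/215 = 6268249/4282585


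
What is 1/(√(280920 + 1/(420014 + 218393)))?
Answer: √114492737760195487/179341294441 ≈ 0.0018867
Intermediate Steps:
1/(√(280920 + 1/(420014 + 218393))) = 1/(√(280920 + 1/638407)) = 1/(√(179341294441/638407)) = 1/(√114492737760195487/638407) = √114492737760195487/179341294441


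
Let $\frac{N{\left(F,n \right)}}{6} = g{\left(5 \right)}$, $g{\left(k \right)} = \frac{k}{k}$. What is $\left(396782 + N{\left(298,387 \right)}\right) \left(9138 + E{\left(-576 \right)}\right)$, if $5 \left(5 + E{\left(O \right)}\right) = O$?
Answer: $\frac{17890774132}{5} \approx 3.5782 \cdot 10^{9}$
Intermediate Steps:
$E{\left(O \right)} = -5 + \frac{O}{5}$
$g{\left(k \right)} = 1$
$N{\left(F,n \right)} = 6$ ($N{\left(F,n \right)} = 6 \cdot 1 = 6$)
$\left(396782 + N{\left(298,387 \right)}\right) \left(9138 + E{\left(-576 \right)}\right) = \left(396782 + 6\right) \left(9138 + \left(-5 + \frac{1}{5} \left(-576\right)\right)\right) = 396788 \left(9138 - \frac{601}{5}\right) = 396788 \cdot \frac{45089}{5} = \frac{17890774132}{5}$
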